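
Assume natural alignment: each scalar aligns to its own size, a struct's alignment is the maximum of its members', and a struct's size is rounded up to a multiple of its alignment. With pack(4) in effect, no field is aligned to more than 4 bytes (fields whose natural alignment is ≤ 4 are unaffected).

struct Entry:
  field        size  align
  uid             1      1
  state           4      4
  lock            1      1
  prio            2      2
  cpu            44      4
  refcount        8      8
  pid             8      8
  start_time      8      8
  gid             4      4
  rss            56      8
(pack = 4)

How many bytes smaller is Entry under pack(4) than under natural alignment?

natural layout:
  uid at 0 (size 1, align 1) → ends 1
  pad 3 to align 4 for state
  state at 4 (size 4, align 4) → ends 8
  lock at 8 (size 1, align 1) → ends 9
  pad 1 to align 2 for prio
  prio at 10 (size 2, align 2) → ends 12
  cpu at 12 (size 44, align 4) → ends 56
  refcount at 56 (size 8, align 8) → ends 64
  pid at 64 (size 8, align 8) → ends 72
  start_time at 72 (size 8, align 8) → ends 80
  gid at 80 (size 4, align 4) → ends 84
  pad 4 to align 8 for rss
  rss at 88 (size 56, align 8) → ends 144
  total 144 bytes, alignment 8
packed(4) layout:
  uid at 0 (size 1, align 1) → ends 1
  pad 3 to align 4 for state
  state at 4 (size 4, align 4) → ends 8
  lock at 8 (size 1, align 1) → ends 9
  pad 1 to align 2 for prio
  prio at 10 (size 2, align 2) → ends 12
  cpu at 12 (size 44, align 4) → ends 56
  refcount at 56 (size 8, align 4) → ends 64
  pid at 64 (size 8, align 4) → ends 72
  start_time at 72 (size 8, align 4) → ends 80
  gid at 80 (size 4, align 4) → ends 84
  rss at 84 (size 56, align 4) → ends 140
  total 140 bytes, alignment 4
144 − 140 = 4

4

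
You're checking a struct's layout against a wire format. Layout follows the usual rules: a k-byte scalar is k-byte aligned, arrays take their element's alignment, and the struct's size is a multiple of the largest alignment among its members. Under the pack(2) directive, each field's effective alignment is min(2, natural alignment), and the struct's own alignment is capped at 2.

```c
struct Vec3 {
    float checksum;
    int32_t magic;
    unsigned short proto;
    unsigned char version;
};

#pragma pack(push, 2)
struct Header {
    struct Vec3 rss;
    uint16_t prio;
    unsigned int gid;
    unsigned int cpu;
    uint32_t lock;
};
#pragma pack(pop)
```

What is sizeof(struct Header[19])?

494

Vec3: checksum at 0 (size 4, align 4) → ends 4; magic at 4 (size 4, align 4) → ends 8; proto at 8 (size 2, align 2) → ends 10; version at 10 (size 1, align 1) → ends 11; tail pad 1 to reach multiple of 4; total 12 bytes, alignment 4
rss at 0 (size 12, align 2) → ends 12
prio at 12 (size 2, align 2) → ends 14
gid at 14 (size 4, align 2) → ends 18
cpu at 18 (size 4, align 2) → ends 22
lock at 22 (size 4, align 2) → ends 26
total 26 bytes, alignment 2
array of 19: 19 × 26 = 494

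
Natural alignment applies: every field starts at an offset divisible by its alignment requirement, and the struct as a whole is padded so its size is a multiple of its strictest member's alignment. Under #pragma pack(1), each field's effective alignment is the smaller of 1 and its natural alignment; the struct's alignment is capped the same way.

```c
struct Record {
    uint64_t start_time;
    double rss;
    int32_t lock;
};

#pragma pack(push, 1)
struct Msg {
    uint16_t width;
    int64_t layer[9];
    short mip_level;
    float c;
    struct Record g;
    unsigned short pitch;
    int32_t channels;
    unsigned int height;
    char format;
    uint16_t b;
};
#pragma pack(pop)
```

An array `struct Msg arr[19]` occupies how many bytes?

2223

Record: @0: start_time [8B, align 8] → 8; @8: rss [8B, align 8] → 16; @16: lock [4B, align 4] → 20; +4 tail pad (align 8); size 24, align 8
@0: width [2B, align 1] → 2
@2: layer [72B, align 1] → 74
@74: mip_level [2B, align 1] → 76
@76: c [4B, align 1] → 80
@80: g [24B, align 1] → 104
@104: pitch [2B, align 1] → 106
@106: channels [4B, align 1] → 110
@110: height [4B, align 1] → 114
@114: format [1B, align 1] → 115
@115: b [2B, align 1] → 117
size 117, align 1
array of 19: 19 × 117 = 2223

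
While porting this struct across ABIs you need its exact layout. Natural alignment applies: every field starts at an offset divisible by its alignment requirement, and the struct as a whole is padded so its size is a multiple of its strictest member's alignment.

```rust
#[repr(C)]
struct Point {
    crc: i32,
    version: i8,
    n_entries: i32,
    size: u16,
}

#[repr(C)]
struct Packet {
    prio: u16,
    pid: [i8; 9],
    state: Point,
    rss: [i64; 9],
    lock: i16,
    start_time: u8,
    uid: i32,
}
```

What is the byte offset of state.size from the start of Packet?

24

Point: crc at 0 (size 4, align 4) → ends 4; version at 4 (size 1, align 1) → ends 5; pad 3 to align 4 for n_entries; n_entries at 8 (size 4, align 4) → ends 12; size at 12 (size 2, align 2) → ends 14; tail pad 2 to reach multiple of 4; total 16 bytes, alignment 4
prio at 0 (size 2, align 2) → ends 2
pid at 2 (size 9, align 1) → ends 11
pad 1 to align 4 for state
state at 12 (size 16, align 4) → ends 28
within Point: size at 12
12 + 12 = 24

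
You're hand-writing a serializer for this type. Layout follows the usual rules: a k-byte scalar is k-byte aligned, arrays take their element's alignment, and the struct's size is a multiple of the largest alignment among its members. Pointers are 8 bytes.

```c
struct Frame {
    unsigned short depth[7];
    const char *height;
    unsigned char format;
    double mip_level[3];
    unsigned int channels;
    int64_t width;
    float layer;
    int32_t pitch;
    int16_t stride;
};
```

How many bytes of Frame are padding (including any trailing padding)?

@0: depth [14B, align 2] → 14
+2 pad (align 8)
@16: height [8B, align 8] → 24
@24: format [1B, align 1] → 25
+7 pad (align 8)
@32: mip_level [24B, align 8] → 56
@56: channels [4B, align 4] → 60
+4 pad (align 8)
@64: width [8B, align 8] → 72
@72: layer [4B, align 4] → 76
@76: pitch [4B, align 4] → 80
@80: stride [2B, align 2] → 82
+6 tail pad (align 8)
size 88, align 8
data bytes 69, size 88 → padding 19

19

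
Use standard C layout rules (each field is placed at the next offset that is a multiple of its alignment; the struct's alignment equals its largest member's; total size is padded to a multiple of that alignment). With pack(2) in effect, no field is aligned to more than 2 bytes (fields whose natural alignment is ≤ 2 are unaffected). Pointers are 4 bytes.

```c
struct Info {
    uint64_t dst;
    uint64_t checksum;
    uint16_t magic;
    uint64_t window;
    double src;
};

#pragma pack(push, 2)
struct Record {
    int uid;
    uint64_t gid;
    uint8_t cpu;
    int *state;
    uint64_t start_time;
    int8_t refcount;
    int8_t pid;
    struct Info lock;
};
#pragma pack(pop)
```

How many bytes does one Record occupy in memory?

Info: @0: dst [8B, align 8] → 8; @8: checksum [8B, align 8] → 16; @16: magic [2B, align 2] → 18; +6 pad (align 8); @24: window [8B, align 8] → 32; @32: src [8B, align 8] → 40; size 40, align 8
@0: uid [4B, align 2] → 4
@4: gid [8B, align 2] → 12
@12: cpu [1B, align 1] → 13
+1 pad (align 2)
@14: state [4B, align 2] → 18
@18: start_time [8B, align 2] → 26
@26: refcount [1B, align 1] → 27
@27: pid [1B, align 1] → 28
@28: lock [40B, align 2] → 68
size 68, align 2

68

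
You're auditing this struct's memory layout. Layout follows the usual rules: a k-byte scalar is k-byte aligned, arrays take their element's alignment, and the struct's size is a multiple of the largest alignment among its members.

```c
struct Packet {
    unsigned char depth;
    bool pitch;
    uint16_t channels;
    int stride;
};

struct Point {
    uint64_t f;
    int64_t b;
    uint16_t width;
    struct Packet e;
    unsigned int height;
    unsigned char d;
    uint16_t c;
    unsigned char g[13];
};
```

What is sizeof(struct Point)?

56

Packet: 0..1  depth  (1B, 1-aligned); 1..2  pitch  (1B, 1-aligned); 2..4  channels  (2B, 2-aligned); 4..8  stride  (4B, 4-aligned); sizeof = 8, alignof = 4
0..8  f  (8B, 8-aligned)
8..16  b  (8B, 8-aligned)
16..18  width  (2B, 2-aligned)
18..20  -- padding (2B)
20..28  e  (8B, 4-aligned)
28..32  height  (4B, 4-aligned)
32..33  d  (1B, 1-aligned)
33..34  -- padding (1B)
34..36  c  (2B, 2-aligned)
36..49  g  (13B, 1-aligned)
49..56  -- tail padding (7B)
sizeof = 56, alignof = 8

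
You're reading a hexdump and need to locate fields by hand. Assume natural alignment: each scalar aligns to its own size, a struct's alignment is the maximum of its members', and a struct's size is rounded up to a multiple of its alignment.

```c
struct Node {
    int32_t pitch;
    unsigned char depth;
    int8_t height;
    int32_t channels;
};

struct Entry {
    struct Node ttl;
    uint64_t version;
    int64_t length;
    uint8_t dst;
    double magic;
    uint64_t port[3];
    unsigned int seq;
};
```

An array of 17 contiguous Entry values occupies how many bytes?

1360

Node: pitch at 0 (size 4, align 4) → ends 4; depth at 4 (size 1, align 1) → ends 5; height at 5 (size 1, align 1) → ends 6; pad 2 to align 4 for channels; channels at 8 (size 4, align 4) → ends 12; total 12 bytes, alignment 4
ttl at 0 (size 12, align 4) → ends 12
pad 4 to align 8 for version
version at 16 (size 8, align 8) → ends 24
length at 24 (size 8, align 8) → ends 32
dst at 32 (size 1, align 1) → ends 33
pad 7 to align 8 for magic
magic at 40 (size 8, align 8) → ends 48
port at 48 (size 24, align 8) → ends 72
seq at 72 (size 4, align 4) → ends 76
tail pad 4 to reach multiple of 8
total 80 bytes, alignment 8
array of 17: 17 × 80 = 1360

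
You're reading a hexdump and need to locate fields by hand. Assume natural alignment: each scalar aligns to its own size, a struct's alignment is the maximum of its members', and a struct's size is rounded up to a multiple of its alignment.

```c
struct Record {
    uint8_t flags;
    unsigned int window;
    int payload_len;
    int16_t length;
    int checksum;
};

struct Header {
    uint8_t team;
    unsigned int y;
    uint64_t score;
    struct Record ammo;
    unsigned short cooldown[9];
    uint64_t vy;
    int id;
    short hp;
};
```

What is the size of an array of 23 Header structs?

1656

Record: 0..1  flags  (1B, 1-aligned); 1..4  -- padding (3B); 4..8  window  (4B, 4-aligned); 8..12  payload_len  (4B, 4-aligned); 12..14  length  (2B, 2-aligned); 14..16  -- padding (2B); 16..20  checksum  (4B, 4-aligned); sizeof = 20, alignof = 4
0..1  team  (1B, 1-aligned)
1..4  -- padding (3B)
4..8  y  (4B, 4-aligned)
8..16  score  (8B, 8-aligned)
16..36  ammo  (20B, 4-aligned)
36..54  cooldown  (18B, 2-aligned)
54..56  -- padding (2B)
56..64  vy  (8B, 8-aligned)
64..68  id  (4B, 4-aligned)
68..70  hp  (2B, 2-aligned)
70..72  -- tail padding (2B)
sizeof = 72, alignof = 8
array of 23: 23 × 72 = 1656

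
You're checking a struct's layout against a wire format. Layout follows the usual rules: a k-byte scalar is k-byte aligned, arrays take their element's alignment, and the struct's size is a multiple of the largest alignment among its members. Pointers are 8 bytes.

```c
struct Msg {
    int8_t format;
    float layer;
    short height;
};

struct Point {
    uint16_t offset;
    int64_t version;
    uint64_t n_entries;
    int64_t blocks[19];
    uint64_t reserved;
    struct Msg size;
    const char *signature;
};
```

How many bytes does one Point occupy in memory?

208 bytes

Msg: 0..1  format  (1B, 1-aligned); 1..4  -- padding (3B); 4..8  layer  (4B, 4-aligned); 8..10  height  (2B, 2-aligned); 10..12  -- tail padding (2B); sizeof = 12, alignof = 4
0..2  offset  (2B, 2-aligned)
2..8  -- padding (6B)
8..16  version  (8B, 8-aligned)
16..24  n_entries  (8B, 8-aligned)
24..176  blocks  (152B, 8-aligned)
176..184  reserved  (8B, 8-aligned)
184..196  size  (12B, 4-aligned)
196..200  -- padding (4B)
200..208  signature  (8B, 8-aligned)
sizeof = 208, alignof = 8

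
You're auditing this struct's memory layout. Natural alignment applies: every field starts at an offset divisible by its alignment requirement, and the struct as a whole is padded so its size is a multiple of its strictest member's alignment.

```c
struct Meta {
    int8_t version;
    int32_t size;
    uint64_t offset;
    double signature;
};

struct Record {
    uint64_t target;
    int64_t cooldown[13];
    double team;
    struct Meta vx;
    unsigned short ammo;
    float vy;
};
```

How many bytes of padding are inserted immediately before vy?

2

Meta: @0: version [1B, align 1] → 1; +3 pad (align 4); @4: size [4B, align 4] → 8; @8: offset [8B, align 8] → 16; @16: signature [8B, align 8] → 24; size 24, align 8
@0: target [8B, align 8] → 8
@8: cooldown [104B, align 8] → 112
@112: team [8B, align 8] → 120
@120: vx [24B, align 8] → 144
@144: ammo [2B, align 2] → 146
+2 pad (align 4)
@148: vy [4B, align 4] → 152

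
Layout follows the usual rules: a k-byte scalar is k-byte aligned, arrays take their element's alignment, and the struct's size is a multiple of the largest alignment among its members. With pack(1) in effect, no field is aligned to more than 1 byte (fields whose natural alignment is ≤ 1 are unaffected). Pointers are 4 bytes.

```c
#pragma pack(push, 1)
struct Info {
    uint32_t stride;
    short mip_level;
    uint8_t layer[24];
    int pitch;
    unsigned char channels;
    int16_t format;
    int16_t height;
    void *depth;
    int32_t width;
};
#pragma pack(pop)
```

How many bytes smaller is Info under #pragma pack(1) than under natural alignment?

5

natural layout:
  @0: stride [4B, align 4] → 4
  @4: mip_level [2B, align 2] → 6
  @6: layer [24B, align 1] → 30
  +2 pad (align 4)
  @32: pitch [4B, align 4] → 36
  @36: channels [1B, align 1] → 37
  +1 pad (align 2)
  @38: format [2B, align 2] → 40
  @40: height [2B, align 2] → 42
  +2 pad (align 4)
  @44: depth [4B, align 4] → 48
  @48: width [4B, align 4] → 52
  size 52, align 4
packed(1) layout:
  @0: stride [4B, align 1] → 4
  @4: mip_level [2B, align 1] → 6
  @6: layer [24B, align 1] → 30
  @30: pitch [4B, align 1] → 34
  @34: channels [1B, align 1] → 35
  @35: format [2B, align 1] → 37
  @37: height [2B, align 1] → 39
  @39: depth [4B, align 1] → 43
  @43: width [4B, align 1] → 47
  size 47, align 1
52 − 47 = 5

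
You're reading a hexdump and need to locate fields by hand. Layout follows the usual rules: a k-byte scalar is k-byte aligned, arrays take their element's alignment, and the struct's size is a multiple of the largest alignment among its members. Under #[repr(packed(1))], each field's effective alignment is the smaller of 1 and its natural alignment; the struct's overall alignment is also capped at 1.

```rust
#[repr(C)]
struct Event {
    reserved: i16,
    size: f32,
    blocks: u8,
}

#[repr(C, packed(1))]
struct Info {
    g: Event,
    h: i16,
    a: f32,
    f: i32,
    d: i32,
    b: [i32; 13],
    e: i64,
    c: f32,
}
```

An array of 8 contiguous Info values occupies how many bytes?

Event: 0..2  reserved  (2B, 2-aligned); 2..4  -- padding (2B); 4..8  size  (4B, 4-aligned); 8..9  blocks  (1B, 1-aligned); 9..12  -- tail padding (3B); sizeof = 12, alignof = 4
0..12  g  (12B, 1-aligned)
12..14  h  (2B, 1-aligned)
14..18  a  (4B, 1-aligned)
18..22  f  (4B, 1-aligned)
22..26  d  (4B, 1-aligned)
26..78  b  (52B, 1-aligned)
78..86  e  (8B, 1-aligned)
86..90  c  (4B, 1-aligned)
sizeof = 90, alignof = 1
array of 8: 8 × 90 = 720

720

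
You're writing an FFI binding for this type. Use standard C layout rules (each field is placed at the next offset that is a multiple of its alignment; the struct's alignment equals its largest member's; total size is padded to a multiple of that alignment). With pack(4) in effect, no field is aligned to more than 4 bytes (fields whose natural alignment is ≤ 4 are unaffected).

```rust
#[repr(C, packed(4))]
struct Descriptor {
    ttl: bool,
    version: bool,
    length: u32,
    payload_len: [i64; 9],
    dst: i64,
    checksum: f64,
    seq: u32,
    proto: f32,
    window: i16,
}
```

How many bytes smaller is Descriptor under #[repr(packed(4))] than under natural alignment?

natural layout:
  @0: ttl [1B, align 1] → 1
  @1: version [1B, align 1] → 2
  +2 pad (align 4)
  @4: length [4B, align 4] → 8
  @8: payload_len [72B, align 8] → 80
  @80: dst [8B, align 8] → 88
  @88: checksum [8B, align 8] → 96
  @96: seq [4B, align 4] → 100
  @100: proto [4B, align 4] → 104
  @104: window [2B, align 2] → 106
  +6 tail pad (align 8)
  size 112, align 8
packed(4) layout:
  @0: ttl [1B, align 1] → 1
  @1: version [1B, align 1] → 2
  +2 pad (align 4)
  @4: length [4B, align 4] → 8
  @8: payload_len [72B, align 4] → 80
  @80: dst [8B, align 4] → 88
  @88: checksum [8B, align 4] → 96
  @96: seq [4B, align 4] → 100
  @100: proto [4B, align 4] → 104
  @104: window [2B, align 2] → 106
  +2 tail pad (align 4)
  size 108, align 4
112 − 108 = 4

4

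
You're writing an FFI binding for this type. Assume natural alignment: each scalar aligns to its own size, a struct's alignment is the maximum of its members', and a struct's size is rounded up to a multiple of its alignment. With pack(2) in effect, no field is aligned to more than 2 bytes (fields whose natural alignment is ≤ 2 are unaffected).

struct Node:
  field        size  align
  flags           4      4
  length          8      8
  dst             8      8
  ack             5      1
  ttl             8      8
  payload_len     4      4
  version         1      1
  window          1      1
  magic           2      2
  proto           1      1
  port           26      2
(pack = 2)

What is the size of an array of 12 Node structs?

0..4  flags  (4B, 2-aligned)
4..12  length  (8B, 2-aligned)
12..20  dst  (8B, 2-aligned)
20..25  ack  (5B, 1-aligned)
25..26  -- padding (1B)
26..34  ttl  (8B, 2-aligned)
34..38  payload_len  (4B, 2-aligned)
38..39  version  (1B, 1-aligned)
39..40  window  (1B, 1-aligned)
40..42  magic  (2B, 2-aligned)
42..43  proto  (1B, 1-aligned)
43..44  -- padding (1B)
44..70  port  (26B, 2-aligned)
sizeof = 70, alignof = 2
array of 12: 12 × 70 = 840

840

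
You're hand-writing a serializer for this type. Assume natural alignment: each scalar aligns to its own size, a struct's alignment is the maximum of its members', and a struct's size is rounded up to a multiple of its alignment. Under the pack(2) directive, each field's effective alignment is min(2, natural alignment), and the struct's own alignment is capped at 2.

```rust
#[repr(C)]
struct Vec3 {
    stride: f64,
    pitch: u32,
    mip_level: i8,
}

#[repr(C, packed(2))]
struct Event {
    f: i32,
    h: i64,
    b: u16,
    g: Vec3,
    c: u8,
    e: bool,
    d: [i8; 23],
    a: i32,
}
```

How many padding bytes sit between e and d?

0

Vec3: @0: stride [8B, align 8] → 8; @8: pitch [4B, align 4] → 12; @12: mip_level [1B, align 1] → 13; +3 tail pad (align 8); size 16, align 8
@0: f [4B, align 2] → 4
@4: h [8B, align 2] → 12
@12: b [2B, align 2] → 14
@14: g [16B, align 2] → 30
@30: c [1B, align 1] → 31
@31: e [1B, align 1] → 32
@32: d [23B, align 1] → 55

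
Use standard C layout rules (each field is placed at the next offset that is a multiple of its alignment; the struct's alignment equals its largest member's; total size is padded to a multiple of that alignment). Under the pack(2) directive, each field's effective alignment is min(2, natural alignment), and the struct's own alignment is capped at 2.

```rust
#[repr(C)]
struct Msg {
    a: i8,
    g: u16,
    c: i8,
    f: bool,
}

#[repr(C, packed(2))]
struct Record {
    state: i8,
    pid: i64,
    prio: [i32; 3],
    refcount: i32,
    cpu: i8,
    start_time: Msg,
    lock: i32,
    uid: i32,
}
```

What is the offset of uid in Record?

Msg: a at 0 (size 1, align 1) → ends 1; pad 1 to align 2 for g; g at 2 (size 2, align 2) → ends 4; c at 4 (size 1, align 1) → ends 5; f at 5 (size 1, align 1) → ends 6; total 6 bytes, alignment 2
state at 0 (size 1, align 1) → ends 1
pad 1 to align 2 for pid
pid at 2 (size 8, align 2) → ends 10
prio at 10 (size 12, align 2) → ends 22
refcount at 22 (size 4, align 2) → ends 26
cpu at 26 (size 1, align 1) → ends 27
pad 1 to align 2 for start_time
start_time at 28 (size 6, align 2) → ends 34
lock at 34 (size 4, align 2) → ends 38
uid at 38 (size 4, align 2) → ends 42

38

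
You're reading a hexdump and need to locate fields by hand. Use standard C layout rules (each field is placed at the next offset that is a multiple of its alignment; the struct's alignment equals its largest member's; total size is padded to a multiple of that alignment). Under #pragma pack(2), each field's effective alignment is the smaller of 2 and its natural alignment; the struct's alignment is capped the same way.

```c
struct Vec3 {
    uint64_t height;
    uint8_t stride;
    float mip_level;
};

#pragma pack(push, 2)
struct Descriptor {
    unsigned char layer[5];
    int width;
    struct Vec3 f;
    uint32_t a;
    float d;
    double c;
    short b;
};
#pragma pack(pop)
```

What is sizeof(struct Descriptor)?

Vec3: 0..8  height  (8B, 8-aligned); 8..9  stride  (1B, 1-aligned); 9..12  -- padding (3B); 12..16  mip_level  (4B, 4-aligned); sizeof = 16, alignof = 8
0..5  layer  (5B, 1-aligned)
5..6  -- padding (1B)
6..10  width  (4B, 2-aligned)
10..26  f  (16B, 2-aligned)
26..30  a  (4B, 2-aligned)
30..34  d  (4B, 2-aligned)
34..42  c  (8B, 2-aligned)
42..44  b  (2B, 2-aligned)
sizeof = 44, alignof = 2

44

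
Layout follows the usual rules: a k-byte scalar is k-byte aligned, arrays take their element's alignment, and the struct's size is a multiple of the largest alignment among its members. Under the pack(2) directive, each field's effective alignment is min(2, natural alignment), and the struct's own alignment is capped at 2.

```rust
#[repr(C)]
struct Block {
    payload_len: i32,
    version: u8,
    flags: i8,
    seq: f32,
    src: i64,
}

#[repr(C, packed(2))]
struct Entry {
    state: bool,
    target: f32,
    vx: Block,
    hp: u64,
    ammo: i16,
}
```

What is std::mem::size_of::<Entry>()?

40 bytes

Block: 0..4  payload_len  (4B, 4-aligned); 4..5  version  (1B, 1-aligned); 5..6  flags  (1B, 1-aligned); 6..8  -- padding (2B); 8..12  seq  (4B, 4-aligned); 12..16  -- padding (4B); 16..24  src  (8B, 8-aligned); sizeof = 24, alignof = 8
0..1  state  (1B, 1-aligned)
1..2  -- padding (1B)
2..6  target  (4B, 2-aligned)
6..30  vx  (24B, 2-aligned)
30..38  hp  (8B, 2-aligned)
38..40  ammo  (2B, 2-aligned)
sizeof = 40, alignof = 2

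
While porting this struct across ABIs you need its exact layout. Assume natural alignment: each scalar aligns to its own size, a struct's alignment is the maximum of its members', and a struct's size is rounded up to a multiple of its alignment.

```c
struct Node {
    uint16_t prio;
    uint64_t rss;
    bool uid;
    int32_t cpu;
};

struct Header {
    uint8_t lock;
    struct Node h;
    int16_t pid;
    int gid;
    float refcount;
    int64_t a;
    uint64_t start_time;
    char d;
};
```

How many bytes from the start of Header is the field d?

Node: @0: prio [2B, align 2] → 2; +6 pad (align 8); @8: rss [8B, align 8] → 16; @16: uid [1B, align 1] → 17; +3 pad (align 4); @20: cpu [4B, align 4] → 24; size 24, align 8
@0: lock [1B, align 1] → 1
+7 pad (align 8)
@8: h [24B, align 8] → 32
@32: pid [2B, align 2] → 34
+2 pad (align 4)
@36: gid [4B, align 4] → 40
@40: refcount [4B, align 4] → 44
+4 pad (align 8)
@48: a [8B, align 8] → 56
@56: start_time [8B, align 8] → 64
@64: d [1B, align 1] → 65

64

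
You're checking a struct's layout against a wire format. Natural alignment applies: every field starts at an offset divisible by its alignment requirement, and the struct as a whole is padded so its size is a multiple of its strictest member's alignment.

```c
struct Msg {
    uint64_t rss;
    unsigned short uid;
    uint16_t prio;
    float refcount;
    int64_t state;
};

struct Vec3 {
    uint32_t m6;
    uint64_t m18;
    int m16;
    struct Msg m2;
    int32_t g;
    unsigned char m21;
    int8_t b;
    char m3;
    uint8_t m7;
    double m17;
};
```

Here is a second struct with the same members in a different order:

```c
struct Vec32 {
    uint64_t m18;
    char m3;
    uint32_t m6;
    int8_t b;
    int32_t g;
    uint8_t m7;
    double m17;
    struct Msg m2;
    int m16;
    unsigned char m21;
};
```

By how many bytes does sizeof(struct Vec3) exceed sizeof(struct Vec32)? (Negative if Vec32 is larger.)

-8

Msg: rss at 0 (size 8, align 8) → ends 8; uid at 8 (size 2, align 2) → ends 10; prio at 10 (size 2, align 2) → ends 12; refcount at 12 (size 4, align 4) → ends 16; state at 16 (size 8, align 8) → ends 24; total 24 bytes, alignment 8
m6 at 0 (size 4, align 4) → ends 4
pad 4 to align 8 for m18
m18 at 8 (size 8, align 8) → ends 16
m16 at 16 (size 4, align 4) → ends 20
pad 4 to align 8 for m2
m2 at 24 (size 24, align 8) → ends 48
g at 48 (size 4, align 4) → ends 52
m21 at 52 (size 1, align 1) → ends 53
b at 53 (size 1, align 1) → ends 54
m3 at 54 (size 1, align 1) → ends 55
m7 at 55 (size 1, align 1) → ends 56
m17 at 56 (size 8, align 8) → ends 64
total 64 bytes, alignment 8
— Vec32 —
m18 at 0 (size 8, align 8) → ends 8
m3 at 8 (size 1, align 1) → ends 9
pad 3 to align 4 for m6
m6 at 12 (size 4, align 4) → ends 16
b at 16 (size 1, align 1) → ends 17
pad 3 to align 4 for g
g at 20 (size 4, align 4) → ends 24
m7 at 24 (size 1, align 1) → ends 25
pad 7 to align 8 for m17
m17 at 32 (size 8, align 8) → ends 40
m2 at 40 (size 24, align 8) → ends 64
m16 at 64 (size 4, align 4) → ends 68
m21 at 68 (size 1, align 1) → ends 69
tail pad 3 to reach multiple of 8
total 72 bytes, alignment 8
64 − 72 = -8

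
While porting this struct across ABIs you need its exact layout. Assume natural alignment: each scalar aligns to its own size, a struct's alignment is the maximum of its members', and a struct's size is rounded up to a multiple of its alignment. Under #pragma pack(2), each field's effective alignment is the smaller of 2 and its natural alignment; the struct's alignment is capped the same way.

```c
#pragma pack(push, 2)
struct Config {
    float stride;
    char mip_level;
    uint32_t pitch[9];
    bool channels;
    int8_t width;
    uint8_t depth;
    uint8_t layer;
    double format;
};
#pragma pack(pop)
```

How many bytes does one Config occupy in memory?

54 bytes

@0: stride [4B, align 2] → 4
@4: mip_level [1B, align 1] → 5
+1 pad (align 2)
@6: pitch [36B, align 2] → 42
@42: channels [1B, align 1] → 43
@43: width [1B, align 1] → 44
@44: depth [1B, align 1] → 45
@45: layer [1B, align 1] → 46
@46: format [8B, align 2] → 54
size 54, align 2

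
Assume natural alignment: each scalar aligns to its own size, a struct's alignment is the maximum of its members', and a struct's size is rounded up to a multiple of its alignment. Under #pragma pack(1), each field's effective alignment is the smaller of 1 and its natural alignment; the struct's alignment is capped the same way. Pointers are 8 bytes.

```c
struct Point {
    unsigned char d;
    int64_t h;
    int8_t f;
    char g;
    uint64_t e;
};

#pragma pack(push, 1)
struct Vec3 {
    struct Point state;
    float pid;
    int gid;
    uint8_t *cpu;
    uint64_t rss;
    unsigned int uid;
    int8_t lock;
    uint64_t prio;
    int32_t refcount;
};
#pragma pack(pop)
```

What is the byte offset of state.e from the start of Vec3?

24

Point: @0: d [1B, align 1] → 1; +7 pad (align 8); @8: h [8B, align 8] → 16; @16: f [1B, align 1] → 17; @17: g [1B, align 1] → 18; +6 pad (align 8); @24: e [8B, align 8] → 32; size 32, align 8
@0: state [32B, align 1] → 32
within Point: e at 24
0 + 24 = 24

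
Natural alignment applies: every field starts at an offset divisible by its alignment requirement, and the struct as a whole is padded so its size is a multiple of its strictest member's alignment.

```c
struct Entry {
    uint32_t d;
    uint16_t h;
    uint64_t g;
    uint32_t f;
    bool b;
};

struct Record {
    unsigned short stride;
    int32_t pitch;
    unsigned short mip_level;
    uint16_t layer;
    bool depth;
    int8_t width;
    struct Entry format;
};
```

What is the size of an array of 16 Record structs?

640

Entry: @0: d [4B, align 4] → 4; @4: h [2B, align 2] → 6; +2 pad (align 8); @8: g [8B, align 8] → 16; @16: f [4B, align 4] → 20; @20: b [1B, align 1] → 21; +3 tail pad (align 8); size 24, align 8
@0: stride [2B, align 2] → 2
+2 pad (align 4)
@4: pitch [4B, align 4] → 8
@8: mip_level [2B, align 2] → 10
@10: layer [2B, align 2] → 12
@12: depth [1B, align 1] → 13
@13: width [1B, align 1] → 14
+2 pad (align 8)
@16: format [24B, align 8] → 40
size 40, align 8
array of 16: 16 × 40 = 640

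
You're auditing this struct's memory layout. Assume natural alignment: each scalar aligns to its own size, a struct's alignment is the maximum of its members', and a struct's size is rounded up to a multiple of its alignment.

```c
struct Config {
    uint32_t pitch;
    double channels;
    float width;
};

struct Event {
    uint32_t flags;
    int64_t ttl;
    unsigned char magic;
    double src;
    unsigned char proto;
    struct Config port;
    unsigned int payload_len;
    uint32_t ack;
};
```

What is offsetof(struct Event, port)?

40

Config: pitch at 0 (size 4, align 4) → ends 4; pad 4 to align 8 for channels; channels at 8 (size 8, align 8) → ends 16; width at 16 (size 4, align 4) → ends 20; tail pad 4 to reach multiple of 8; total 24 bytes, alignment 8
flags at 0 (size 4, align 4) → ends 4
pad 4 to align 8 for ttl
ttl at 8 (size 8, align 8) → ends 16
magic at 16 (size 1, align 1) → ends 17
pad 7 to align 8 for src
src at 24 (size 8, align 8) → ends 32
proto at 32 (size 1, align 1) → ends 33
pad 7 to align 8 for port
port at 40 (size 24, align 8) → ends 64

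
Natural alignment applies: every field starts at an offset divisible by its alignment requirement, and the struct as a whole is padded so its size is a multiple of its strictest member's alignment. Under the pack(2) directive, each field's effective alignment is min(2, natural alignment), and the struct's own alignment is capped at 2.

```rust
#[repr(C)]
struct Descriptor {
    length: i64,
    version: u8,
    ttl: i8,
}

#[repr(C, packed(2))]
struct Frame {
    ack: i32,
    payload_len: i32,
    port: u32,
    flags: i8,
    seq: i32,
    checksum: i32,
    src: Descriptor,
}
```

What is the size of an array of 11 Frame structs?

418

Descriptor: 0..8  length  (8B, 8-aligned); 8..9  version  (1B, 1-aligned); 9..10  ttl  (1B, 1-aligned); 10..16  -- tail padding (6B); sizeof = 16, alignof = 8
0..4  ack  (4B, 2-aligned)
4..8  payload_len  (4B, 2-aligned)
8..12  port  (4B, 2-aligned)
12..13  flags  (1B, 1-aligned)
13..14  -- padding (1B)
14..18  seq  (4B, 2-aligned)
18..22  checksum  (4B, 2-aligned)
22..38  src  (16B, 2-aligned)
sizeof = 38, alignof = 2
array of 11: 11 × 38 = 418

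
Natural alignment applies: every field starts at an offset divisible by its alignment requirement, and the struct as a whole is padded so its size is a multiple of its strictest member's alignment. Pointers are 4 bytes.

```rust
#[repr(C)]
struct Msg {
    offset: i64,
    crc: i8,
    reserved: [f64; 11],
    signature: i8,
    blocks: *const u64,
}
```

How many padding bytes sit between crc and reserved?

0..8  offset  (8B, 8-aligned)
8..9  crc  (1B, 1-aligned)
9..16  -- padding (7B)
16..104  reserved  (88B, 8-aligned)

7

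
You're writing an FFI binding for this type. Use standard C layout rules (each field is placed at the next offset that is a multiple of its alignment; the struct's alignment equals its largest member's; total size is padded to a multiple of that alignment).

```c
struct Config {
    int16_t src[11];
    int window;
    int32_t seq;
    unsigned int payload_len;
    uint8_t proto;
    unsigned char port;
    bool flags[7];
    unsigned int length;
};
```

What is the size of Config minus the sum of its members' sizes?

5

src at 0 (size 22, align 2) → ends 22
pad 2 to align 4 for window
window at 24 (size 4, align 4) → ends 28
seq at 28 (size 4, align 4) → ends 32
payload_len at 32 (size 4, align 4) → ends 36
proto at 36 (size 1, align 1) → ends 37
port at 37 (size 1, align 1) → ends 38
flags at 38 (size 7, align 1) → ends 45
pad 3 to align 4 for length
length at 48 (size 4, align 4) → ends 52
total 52 bytes, alignment 4
data bytes 47, size 52 → padding 5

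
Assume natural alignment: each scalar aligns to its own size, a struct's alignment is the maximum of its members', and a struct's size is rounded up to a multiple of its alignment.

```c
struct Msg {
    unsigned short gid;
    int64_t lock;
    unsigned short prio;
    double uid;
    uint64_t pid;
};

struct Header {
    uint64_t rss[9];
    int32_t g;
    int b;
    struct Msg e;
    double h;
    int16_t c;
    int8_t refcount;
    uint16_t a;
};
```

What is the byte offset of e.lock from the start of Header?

88

Msg: @0: gid [2B, align 2] → 2; +6 pad (align 8); @8: lock [8B, align 8] → 16; @16: prio [2B, align 2] → 18; +6 pad (align 8); @24: uid [8B, align 8] → 32; @32: pid [8B, align 8] → 40; size 40, align 8
@0: rss [72B, align 8] → 72
@72: g [4B, align 4] → 76
@76: b [4B, align 4] → 80
@80: e [40B, align 8] → 120
within Msg: lock at 8
80 + 8 = 88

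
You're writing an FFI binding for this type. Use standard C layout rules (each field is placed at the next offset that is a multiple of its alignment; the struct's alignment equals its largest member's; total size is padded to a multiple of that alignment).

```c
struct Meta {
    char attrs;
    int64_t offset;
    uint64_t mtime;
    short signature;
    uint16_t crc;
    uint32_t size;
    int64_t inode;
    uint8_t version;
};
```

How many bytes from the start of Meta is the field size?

28

attrs at 0 (size 1, align 1) → ends 1
pad 7 to align 8 for offset
offset at 8 (size 8, align 8) → ends 16
mtime at 16 (size 8, align 8) → ends 24
signature at 24 (size 2, align 2) → ends 26
crc at 26 (size 2, align 2) → ends 28
size at 28 (size 4, align 4) → ends 32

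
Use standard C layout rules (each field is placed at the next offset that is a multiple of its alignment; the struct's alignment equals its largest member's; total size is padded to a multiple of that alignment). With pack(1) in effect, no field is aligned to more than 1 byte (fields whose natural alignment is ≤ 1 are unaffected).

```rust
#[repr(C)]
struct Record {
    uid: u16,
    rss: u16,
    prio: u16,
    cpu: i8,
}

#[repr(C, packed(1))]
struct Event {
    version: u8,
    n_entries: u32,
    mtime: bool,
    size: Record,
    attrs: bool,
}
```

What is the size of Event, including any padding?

15 bytes

Record: 0..2  uid  (2B, 2-aligned); 2..4  rss  (2B, 2-aligned); 4..6  prio  (2B, 2-aligned); 6..7  cpu  (1B, 1-aligned); 7..8  -- tail padding (1B); sizeof = 8, alignof = 2
0..1  version  (1B, 1-aligned)
1..5  n_entries  (4B, 1-aligned)
5..6  mtime  (1B, 1-aligned)
6..14  size  (8B, 1-aligned)
14..15  attrs  (1B, 1-aligned)
sizeof = 15, alignof = 1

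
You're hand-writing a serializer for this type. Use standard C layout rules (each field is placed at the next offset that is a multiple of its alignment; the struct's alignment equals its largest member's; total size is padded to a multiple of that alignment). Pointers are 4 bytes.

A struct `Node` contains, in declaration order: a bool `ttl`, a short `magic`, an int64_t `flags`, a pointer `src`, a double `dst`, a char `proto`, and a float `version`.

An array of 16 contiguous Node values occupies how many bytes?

640

0..1  ttl  (1B, 1-aligned)
1..2  -- padding (1B)
2..4  magic  (2B, 2-aligned)
4..8  -- padding (4B)
8..16  flags  (8B, 8-aligned)
16..20  src  (4B, 4-aligned)
20..24  -- padding (4B)
24..32  dst  (8B, 8-aligned)
32..33  proto  (1B, 1-aligned)
33..36  -- padding (3B)
36..40  version  (4B, 4-aligned)
sizeof = 40, alignof = 8
array of 16: 16 × 40 = 640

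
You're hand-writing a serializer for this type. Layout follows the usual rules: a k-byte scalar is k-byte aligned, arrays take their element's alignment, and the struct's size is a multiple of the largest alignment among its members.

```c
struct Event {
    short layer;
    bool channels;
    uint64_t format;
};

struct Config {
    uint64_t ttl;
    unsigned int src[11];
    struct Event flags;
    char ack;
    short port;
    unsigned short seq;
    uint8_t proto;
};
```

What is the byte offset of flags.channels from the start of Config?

58

Event: @0: layer [2B, align 2] → 2; @2: channels [1B, align 1] → 3; +5 pad (align 8); @8: format [8B, align 8] → 16; size 16, align 8
@0: ttl [8B, align 8] → 8
@8: src [44B, align 4] → 52
+4 pad (align 8)
@56: flags [16B, align 8] → 72
within Event: channels at 2
56 + 2 = 58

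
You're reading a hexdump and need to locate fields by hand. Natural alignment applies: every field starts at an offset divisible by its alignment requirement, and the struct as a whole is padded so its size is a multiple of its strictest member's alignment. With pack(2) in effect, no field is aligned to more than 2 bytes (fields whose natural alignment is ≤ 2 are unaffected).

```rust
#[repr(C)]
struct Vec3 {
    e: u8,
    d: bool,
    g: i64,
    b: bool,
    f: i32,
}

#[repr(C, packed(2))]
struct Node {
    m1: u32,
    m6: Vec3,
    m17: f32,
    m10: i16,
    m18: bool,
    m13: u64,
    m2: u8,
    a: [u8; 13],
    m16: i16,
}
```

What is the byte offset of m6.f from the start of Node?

Vec3: e at 0 (size 1, align 1) → ends 1; d at 1 (size 1, align 1) → ends 2; pad 6 to align 8 for g; g at 8 (size 8, align 8) → ends 16; b at 16 (size 1, align 1) → ends 17; pad 3 to align 4 for f; f at 20 (size 4, align 4) → ends 24; total 24 bytes, alignment 8
m1 at 0 (size 4, align 2) → ends 4
m6 at 4 (size 24, align 2) → ends 28
within Vec3: f at 20
4 + 20 = 24

24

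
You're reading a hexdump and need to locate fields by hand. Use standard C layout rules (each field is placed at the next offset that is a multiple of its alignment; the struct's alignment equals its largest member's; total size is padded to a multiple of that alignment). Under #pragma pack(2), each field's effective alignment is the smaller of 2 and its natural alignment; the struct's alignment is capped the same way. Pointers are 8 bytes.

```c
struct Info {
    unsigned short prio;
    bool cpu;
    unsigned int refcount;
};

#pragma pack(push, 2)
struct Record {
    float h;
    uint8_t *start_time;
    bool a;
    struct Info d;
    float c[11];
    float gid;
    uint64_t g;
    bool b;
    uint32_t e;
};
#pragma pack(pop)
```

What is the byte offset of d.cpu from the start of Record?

Info: 0..2  prio  (2B, 2-aligned); 2..3  cpu  (1B, 1-aligned); 3..4  -- padding (1B); 4..8  refcount  (4B, 4-aligned); sizeof = 8, alignof = 4
0..4  h  (4B, 2-aligned)
4..12  start_time  (8B, 2-aligned)
12..13  a  (1B, 1-aligned)
13..14  -- padding (1B)
14..22  d  (8B, 2-aligned)
within Info: cpu at 2
14 + 2 = 16

16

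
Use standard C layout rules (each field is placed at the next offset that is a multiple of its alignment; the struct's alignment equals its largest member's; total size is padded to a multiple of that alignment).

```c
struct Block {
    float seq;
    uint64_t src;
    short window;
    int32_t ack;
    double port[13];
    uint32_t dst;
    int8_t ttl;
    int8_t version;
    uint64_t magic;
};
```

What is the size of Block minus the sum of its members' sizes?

0..4  seq  (4B, 4-aligned)
4..8  -- padding (4B)
8..16  src  (8B, 8-aligned)
16..18  window  (2B, 2-aligned)
18..20  -- padding (2B)
20..24  ack  (4B, 4-aligned)
24..128  port  (104B, 8-aligned)
128..132  dst  (4B, 4-aligned)
132..133  ttl  (1B, 1-aligned)
133..134  version  (1B, 1-aligned)
134..136  -- padding (2B)
136..144  magic  (8B, 8-aligned)
sizeof = 144, alignof = 8
data bytes 136, size 144 → padding 8

8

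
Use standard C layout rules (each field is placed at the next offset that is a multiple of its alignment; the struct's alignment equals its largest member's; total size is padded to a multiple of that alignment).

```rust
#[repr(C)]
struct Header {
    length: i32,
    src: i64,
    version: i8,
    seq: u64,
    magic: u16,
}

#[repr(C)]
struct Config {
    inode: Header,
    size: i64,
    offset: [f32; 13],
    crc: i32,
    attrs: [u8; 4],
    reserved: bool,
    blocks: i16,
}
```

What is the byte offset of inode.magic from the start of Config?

Header: 0..4  length  (4B, 4-aligned); 4..8  -- padding (4B); 8..16  src  (8B, 8-aligned); 16..17  version  (1B, 1-aligned); 17..24  -- padding (7B); 24..32  seq  (8B, 8-aligned); 32..34  magic  (2B, 2-aligned); 34..40  -- tail padding (6B); sizeof = 40, alignof = 8
0..40  inode  (40B, 8-aligned)
within Header: magic at 32
0 + 32 = 32

32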